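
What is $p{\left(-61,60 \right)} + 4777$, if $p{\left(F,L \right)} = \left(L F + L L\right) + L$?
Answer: $4777$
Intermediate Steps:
$p{\left(F,L \right)} = L + L^{2} + F L$ ($p{\left(F,L \right)} = \left(F L + L^{2}\right) + L = \left(L^{2} + F L\right) + L = L + L^{2} + F L$)
$p{\left(-61,60 \right)} + 4777 = 60 \left(1 - 61 + 60\right) + 4777 = 60 \cdot 0 + 4777 = 0 + 4777 = 4777$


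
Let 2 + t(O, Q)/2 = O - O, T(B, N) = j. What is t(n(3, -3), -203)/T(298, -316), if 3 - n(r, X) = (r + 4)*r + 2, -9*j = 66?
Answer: 6/11 ≈ 0.54545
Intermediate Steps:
j = -22/3 (j = -1/9*66 = -22/3 ≈ -7.3333)
T(B, N) = -22/3
n(r, X) = 1 - r*(4 + r) (n(r, X) = 3 - ((r + 4)*r + 2) = 3 - ((4 + r)*r + 2) = 3 - (r*(4 + r) + 2) = 3 - (2 + r*(4 + r)) = 3 + (-2 - r*(4 + r)) = 1 - r*(4 + r))
t(O, Q) = -4 (t(O, Q) = -4 + 2*(O - O) = -4 + 2*0 = -4 + 0 = -4)
t(n(3, -3), -203)/T(298, -316) = -4/(-22/3) = -4*(-3/22) = 6/11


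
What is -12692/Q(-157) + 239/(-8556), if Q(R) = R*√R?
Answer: -239/8556 - 12692*I*√157/24649 ≈ -0.027934 - 6.4518*I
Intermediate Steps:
Q(R) = R^(3/2)
-12692/Q(-157) + 239/(-8556) = -12692*I*√157/24649 + 239/(-8556) = -12692*I*√157/24649 + 239*(-1/8556) = -12692*I*√157/24649 - 239/8556 = -239/8556 - 12692*I*√157/24649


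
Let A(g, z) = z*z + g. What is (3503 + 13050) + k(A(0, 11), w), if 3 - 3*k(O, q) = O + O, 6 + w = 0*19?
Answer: 49420/3 ≈ 16473.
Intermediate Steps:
w = -6 (w = -6 + 0*19 = -6 + 0 = -6)
A(g, z) = g + z² (A(g, z) = z² + g = g + z²)
k(O, q) = 1 - 2*O/3 (k(O, q) = 1 - (O + O)/3 = 1 - 2*O/3)
(3503 + 13050) + k(A(0, 11), w) = (3503 + 13050) + (1 - 2*(0 + 11²)/3) = 16553 + (1 - 2*(0 + 121)/3) = 16553 + (1 - ⅔*121) = 16553 + (1 - 242/3) = 16553 - 239/3 = 49420/3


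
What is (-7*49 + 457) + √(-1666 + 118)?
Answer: 114 + 6*I*√43 ≈ 114.0 + 39.345*I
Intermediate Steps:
(-7*49 + 457) + √(-1666 + 118) = (-343 + 457) + √(-1548) = 114 + 6*I*√43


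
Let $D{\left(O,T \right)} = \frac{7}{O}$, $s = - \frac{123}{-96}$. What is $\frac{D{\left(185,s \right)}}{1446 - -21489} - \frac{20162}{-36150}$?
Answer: $\frac{7604188}{13634093} \approx 0.55773$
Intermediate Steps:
$s = \frac{41}{32}$ ($s = \left(-123\right) \left(- \frac{1}{96}\right) = \frac{41}{32} \approx 1.2813$)
$\frac{D{\left(185,s \right)}}{1446 - -21489} - \frac{20162}{-36150} = \frac{7 \cdot \frac{1}{185}}{1446 - -21489} - \frac{20162}{-36150} = \frac{7 \cdot \frac{1}{185}}{1446 + 21489} - - \frac{10081}{18075} = \frac{7}{185 \cdot 22935} + \frac{10081}{18075} = \frac{7}{185} \cdot \frac{1}{22935} + \frac{10081}{18075} = \frac{7}{4242975} + \frac{10081}{18075} = \frac{7604188}{13634093}$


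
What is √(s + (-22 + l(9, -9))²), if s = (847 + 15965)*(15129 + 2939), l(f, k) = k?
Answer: √303760177 ≈ 17429.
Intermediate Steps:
s = 303759216 (s = 16812*18068 = 303759216)
√(s + (-22 + l(9, -9))²) = √(303759216 + (-22 - 9)²) = √(303759216 + (-31)²) = √(303759216 + 961) = √303760177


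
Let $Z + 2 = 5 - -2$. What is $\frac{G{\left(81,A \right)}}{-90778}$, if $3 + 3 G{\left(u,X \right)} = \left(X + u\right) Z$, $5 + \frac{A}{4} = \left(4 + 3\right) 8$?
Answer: $- \frac{237}{45389} \approx -0.0052215$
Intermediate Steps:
$Z = 5$ ($Z = -2 + \left(5 - -2\right) = -2 + \left(5 + 2\right) = -2 + 7 = 5$)
$A = 204$ ($A = -20 + 4 \left(4 + 3\right) 8 = -20 + 4 \cdot 7 \cdot 8 = -20 + 4 \cdot 56 = -20 + 224 = 204$)
$G{\left(u,X \right)} = -1 + \frac{5 X}{3} + \frac{5 u}{3}$ ($G{\left(u,X \right)} = -1 + \frac{\left(X + u\right) 5}{3} = -1 + \frac{5 X + 5 u}{3} = -1 + \left(\frac{5 X}{3} + \frac{5 u}{3}\right) = -1 + \frac{5 X}{3} + \frac{5 u}{3}$)
$\frac{G{\left(81,A \right)}}{-90778} = \frac{-1 + \frac{5}{3} \cdot 204 + \frac{5}{3} \cdot 81}{-90778} = \left(-1 + 340 + 135\right) \left(- \frac{1}{90778}\right) = 474 \left(- \frac{1}{90778}\right) = - \frac{237}{45389}$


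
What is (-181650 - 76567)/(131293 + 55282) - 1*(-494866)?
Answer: 92329365733/186575 ≈ 4.9486e+5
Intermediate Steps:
(-181650 - 76567)/(131293 + 55282) - 1*(-494866) = -258217/186575 + 494866 = 92329365733/186575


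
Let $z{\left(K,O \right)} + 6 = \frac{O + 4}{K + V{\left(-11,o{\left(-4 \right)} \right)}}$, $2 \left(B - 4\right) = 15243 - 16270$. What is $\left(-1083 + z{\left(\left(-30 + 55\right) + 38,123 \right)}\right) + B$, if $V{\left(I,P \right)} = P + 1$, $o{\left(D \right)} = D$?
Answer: $- \frac{95783}{60} \approx -1596.4$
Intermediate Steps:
$B = - \frac{1019}{2}$ ($B = 4 + \frac{15243 - 16270}{2} = 4 + \frac{1}{2} \left(-1027\right) = 4 - \frac{1027}{2} = - \frac{1019}{2} \approx -509.5$)
$V{\left(I,P \right)} = 1 + P$
$z{\left(K,O \right)} = -6 + \frac{4 + O}{-3 + K}$ ($z{\left(K,O \right)} = -6 + \frac{O + 4}{K + \left(1 - 4\right)} = -6 + \frac{4 + O}{K - 3} = -6 + \frac{4 + O}{-3 + K}$)
$\left(-1083 + z{\left(\left(-30 + 55\right) + 38,123 \right)}\right) + B = \left(-1083 + \frac{22 + 123 - 6 \left(\left(-30 + 55\right) + 38\right)}{-3 + \left(\left(-30 + 55\right) + 38\right)}\right) - \frac{1019}{2} = \left(-1083 + \frac{22 + 123 - 6 \left(25 + 38\right)}{-3 + \left(25 + 38\right)}\right) - \frac{1019}{2} = \left(-1083 + \frac{22 + 123 - 378}{-3 + 63}\right) - \frac{1019}{2} = \left(-1083 + \frac{22 + 123 - 378}{60}\right) - \frac{1019}{2} = \left(-1083 + \frac{1}{60} \left(-233\right)\right) - \frac{1019}{2} = \left(-1083 - \frac{233}{60}\right) - \frac{1019}{2} = - \frac{65213}{60} - \frac{1019}{2} = - \frac{95783}{60}$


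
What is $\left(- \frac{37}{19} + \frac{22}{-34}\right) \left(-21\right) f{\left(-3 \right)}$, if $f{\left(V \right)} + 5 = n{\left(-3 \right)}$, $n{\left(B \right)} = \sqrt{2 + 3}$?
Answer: $- \frac{87990}{323} + \frac{17598 \sqrt{5}}{323} \approx -150.59$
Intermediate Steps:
$n{\left(B \right)} = \sqrt{5}$
$f{\left(V \right)} = -5 + \sqrt{5}$
$\left(- \frac{37}{19} + \frac{22}{-34}\right) \left(-21\right) f{\left(-3 \right)} = \left(- \frac{37}{19} + \frac{22}{-34}\right) \left(-21\right) \left(-5 + \sqrt{5}\right) = \left(\left(-37\right) \frac{1}{19} + 22 \left(- \frac{1}{34}\right)\right) \left(-21\right) \left(-5 + \sqrt{5}\right) = \left(- \frac{37}{19} - \frac{11}{17}\right) \left(-21\right) \left(-5 + \sqrt{5}\right) = \left(- \frac{838}{323}\right) \left(-21\right) \left(-5 + \sqrt{5}\right) = \frac{17598 \left(-5 + \sqrt{5}\right)}{323} = - \frac{87990}{323} + \frac{17598 \sqrt{5}}{323}$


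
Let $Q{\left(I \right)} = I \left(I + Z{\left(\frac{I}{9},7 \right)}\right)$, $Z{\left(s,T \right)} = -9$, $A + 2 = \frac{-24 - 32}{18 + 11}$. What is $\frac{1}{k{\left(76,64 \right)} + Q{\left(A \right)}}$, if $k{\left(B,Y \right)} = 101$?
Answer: $\frac{841}{127691} \approx 0.0065862$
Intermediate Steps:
$A = - \frac{114}{29}$ ($A = -2 + \frac{-24 - 32}{18 + 11} = -2 - \frac{56}{29} = - \frac{114}{29} \approx -3.931$)
$Q{\left(I \right)} = I \left(-9 + I\right)$ ($Q{\left(I \right)} = I \left(I - 9\right) = I \left(-9 + I\right)$)
$\frac{1}{k{\left(76,64 \right)} + Q{\left(A \right)}} = \frac{1}{101 - \frac{114 \left(-9 - \frac{114}{29}\right)}{29}} = \frac{1}{101 - - \frac{42750}{841}} = \frac{1}{101 + \frac{42750}{841}} = \frac{1}{\frac{127691}{841}} = \frac{841}{127691}$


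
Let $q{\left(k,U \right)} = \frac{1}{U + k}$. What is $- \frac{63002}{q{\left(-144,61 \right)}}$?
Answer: $5229166$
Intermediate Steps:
$- \frac{63002}{q{\left(-144,61 \right)}} = - \frac{63002}{\frac{1}{61 - 144}} = - \frac{63002}{\frac{1}{-83}} = - \frac{63002}{- \frac{1}{83}} = \left(-63002\right) \left(-83\right) = 5229166$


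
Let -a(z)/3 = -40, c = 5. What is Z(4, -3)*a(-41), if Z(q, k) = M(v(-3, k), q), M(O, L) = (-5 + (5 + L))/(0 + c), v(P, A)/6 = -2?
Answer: 96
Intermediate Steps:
v(P, A) = -12 (v(P, A) = 6*(-2) = -12)
M(O, L) = L/5 (M(O, L) = (-5 + (5 + L))/(0 + 5) = L/5)
Z(q, k) = q/5
a(z) = 120 (a(z) = -3*(-40) = 120)
Z(4, -3)*a(-41) = ((1/5)*4)*120 = (4/5)*120 = 96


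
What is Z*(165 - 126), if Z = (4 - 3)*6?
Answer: 234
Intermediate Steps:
Z = 6 (Z = 1*6 = 6)
Z*(165 - 126) = 6*(165 - 126) = 6*39 = 234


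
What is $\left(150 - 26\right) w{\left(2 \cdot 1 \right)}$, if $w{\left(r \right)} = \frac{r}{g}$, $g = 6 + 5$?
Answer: $\frac{248}{11} \approx 22.545$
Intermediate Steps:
$g = 11$
$w{\left(r \right)} = \frac{r}{11}$
$\left(150 - 26\right) w{\left(2 \cdot 1 \right)} = \left(150 - 26\right) \frac{2 \cdot 1}{11} = 124 \cdot \frac{1}{11} \cdot 2 = 124 \cdot \frac{2}{11} = \frac{248}{11}$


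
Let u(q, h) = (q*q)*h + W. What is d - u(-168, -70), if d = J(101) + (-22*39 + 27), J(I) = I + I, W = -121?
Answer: 1975172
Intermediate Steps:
J(I) = 2*I
u(q, h) = -121 + h*q**2 (u(q, h) = (q*q)*h - 121 = q**2*h - 121 = h*q**2 - 121 = -121 + h*q**2)
d = -629 (d = 2*101 + (-22*39 + 27) = 202 + (-858 + 27) = 202 - 831 = -629)
d - u(-168, -70) = -629 - (-121 - 70*(-168)**2) = -629 - (-121 - 70*28224) = -629 - (-121 - 1975680) = -629 - 1*(-1975801) = -629 + 1975801 = 1975172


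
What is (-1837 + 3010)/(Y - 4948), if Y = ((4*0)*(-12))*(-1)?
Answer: -1173/4948 ≈ -0.23707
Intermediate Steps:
Y = 0 (Y = (0*(-12))*(-1) = 0*(-1) = 0)
(-1837 + 3010)/(Y - 4948) = (-1837 + 3010)/(0 - 4948) = 1173/(-4948) = 1173*(-1/4948) = -1173/4948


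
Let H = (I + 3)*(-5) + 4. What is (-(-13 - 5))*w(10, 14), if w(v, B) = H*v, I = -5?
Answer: 2520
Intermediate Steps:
H = 14 (H = (-5 + 3)*(-5) + 4 = -2*(-5) + 4 = 10 + 4 = 14)
w(v, B) = 14*v
(-(-13 - 5))*w(10, 14) = (-(-13 - 5))*(14*10) = -1*(-18)*140 = 18*140 = 2520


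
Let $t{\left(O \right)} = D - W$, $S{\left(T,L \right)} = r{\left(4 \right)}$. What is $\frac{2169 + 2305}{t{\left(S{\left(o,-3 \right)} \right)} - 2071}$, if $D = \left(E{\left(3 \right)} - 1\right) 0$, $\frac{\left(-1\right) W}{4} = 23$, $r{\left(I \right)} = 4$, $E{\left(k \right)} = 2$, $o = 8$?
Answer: $- \frac{4474}{1979} \approx -2.2607$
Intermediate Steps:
$S{\left(T,L \right)} = 4$
$W = -92$ ($W = \left(-4\right) 23 = -92$)
$D = 0$ ($D = \left(2 - 1\right) 0 = 1 \cdot 0 = 0$)
$t{\left(O \right)} = 92$ ($t{\left(O \right)} = 0 - -92 = 0 + 92 = 92$)
$\frac{2169 + 2305}{t{\left(S{\left(o,-3 \right)} \right)} - 2071} = \frac{2169 + 2305}{92 - 2071} = \frac{4474}{-1979} = 4474 \left(- \frac{1}{1979}\right) = - \frac{4474}{1979}$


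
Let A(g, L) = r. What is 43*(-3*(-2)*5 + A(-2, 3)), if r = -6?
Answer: 1032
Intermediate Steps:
A(g, L) = -6
43*(-3*(-2)*5 + A(-2, 3)) = 43*(-3*(-2)*5 - 6) = 43*(6*5 - 6) = 43*(30 - 6) = 43*24 = 1032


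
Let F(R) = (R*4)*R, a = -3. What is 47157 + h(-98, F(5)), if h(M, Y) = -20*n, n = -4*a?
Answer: 46917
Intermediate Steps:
n = 12 (n = -4*(-3) = 12)
F(R) = 4*R² (F(R) = (4*R)*R = 4*R²)
h(M, Y) = -240 (h(M, Y) = -20*12 = -240)
47157 + h(-98, F(5)) = 47157 - 240 = 46917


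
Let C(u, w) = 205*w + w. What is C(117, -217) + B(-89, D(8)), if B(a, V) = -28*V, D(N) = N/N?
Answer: -44730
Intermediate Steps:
D(N) = 1
C(u, w) = 206*w
C(117, -217) + B(-89, D(8)) = 206*(-217) - 28*1 = -44702 - 28 = -44730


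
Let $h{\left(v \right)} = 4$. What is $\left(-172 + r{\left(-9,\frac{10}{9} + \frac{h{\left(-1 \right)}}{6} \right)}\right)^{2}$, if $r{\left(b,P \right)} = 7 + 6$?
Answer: $25281$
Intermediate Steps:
$r{\left(b,P \right)} = 13$
$\left(-172 + r{\left(-9,\frac{10}{9} + \frac{h{\left(-1 \right)}}{6} \right)}\right)^{2} = \left(-172 + 13\right)^{2} = \left(-159\right)^{2} = 25281$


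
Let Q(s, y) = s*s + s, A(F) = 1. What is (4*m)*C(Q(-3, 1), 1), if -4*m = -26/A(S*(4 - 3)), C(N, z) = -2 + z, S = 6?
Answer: -26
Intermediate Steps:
Q(s, y) = s + s² (Q(s, y) = s² + s = s + s²)
m = 13/2 (m = -(-13)/(2*1) = -(-13)/2 = -¼*(-26) = 13/2 ≈ 6.5000)
(4*m)*C(Q(-3, 1), 1) = (4*(13/2))*(-2 + 1) = 26*(-1) = -26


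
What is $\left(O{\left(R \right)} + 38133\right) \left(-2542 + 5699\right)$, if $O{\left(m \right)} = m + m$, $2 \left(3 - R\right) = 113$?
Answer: $120048082$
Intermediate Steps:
$R = - \frac{107}{2}$ ($R = 3 - \frac{113}{2} = - \frac{107}{2} \approx -53.5$)
$O{\left(m \right)} = 2 m$
$\left(O{\left(R \right)} + 38133\right) \left(-2542 + 5699\right) = \left(2 \left(- \frac{107}{2}\right) + 38133\right) \left(-2542 + 5699\right) = \left(-107 + 38133\right) 3157 = 38026 \cdot 3157 = 120048082$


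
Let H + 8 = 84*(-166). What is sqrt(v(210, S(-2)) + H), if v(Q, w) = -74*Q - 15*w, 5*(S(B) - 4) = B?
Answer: I*sqrt(29546) ≈ 171.89*I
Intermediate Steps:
S(B) = 4 + B/5
H = -13952 (H = -8 + 84*(-166) = -8 - 13944 = -13952)
sqrt(v(210, S(-2)) + H) = sqrt((-74*210 - 15*(4 + (1/5)*(-2))) - 13952) = sqrt((-15540 - 15*(4 - 2/5)) - 13952) = sqrt((-15540 - 15*18/5) - 13952) = sqrt((-15540 - 54) - 13952) = sqrt(-15594 - 13952) = sqrt(-29546) = I*sqrt(29546)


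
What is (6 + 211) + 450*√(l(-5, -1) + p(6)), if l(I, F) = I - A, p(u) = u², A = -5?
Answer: 2917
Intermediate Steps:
l(I, F) = 5 + I (l(I, F) = I - 1*(-5) = I + 5 = 5 + I)
(6 + 211) + 450*√(l(-5, -1) + p(6)) = (6 + 211) + 450*√((5 - 5) + 6²) = 217 + 450*√(0 + 36) = 217 + 450*√36 = 217 + 450*6 = 217 + 2700 = 2917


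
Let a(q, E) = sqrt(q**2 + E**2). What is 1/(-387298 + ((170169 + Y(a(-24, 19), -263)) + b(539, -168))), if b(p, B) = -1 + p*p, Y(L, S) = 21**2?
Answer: 1/73832 ≈ 1.3544e-5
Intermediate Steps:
a(q, E) = sqrt(E**2 + q**2)
Y(L, S) = 441
b(p, B) = -1 + p**2
1/(-387298 + ((170169 + Y(a(-24, 19), -263)) + b(539, -168))) = 1/(-387298 + ((170169 + 441) + (-1 + 539**2))) = 1/(-387298 + (170610 + (-1 + 290521))) = 1/(-387298 + (170610 + 290520)) = 1/(-387298 + 461130) = 1/73832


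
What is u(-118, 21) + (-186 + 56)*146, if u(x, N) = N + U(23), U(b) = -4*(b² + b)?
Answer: -21167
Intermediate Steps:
U(b) = -4*b - 4*b² (U(b) = -4*(b + b²) = -4*b - 4*b²)
u(x, N) = -2208 + N (u(x, N) = N - 4*23*(1 + 23) = N - 4*23*24 = N - 2208 = -2208 + N)
u(-118, 21) + (-186 + 56)*146 = (-2208 + 21) + (-186 + 56)*146 = -2187 - 130*146 = -2187 - 18980 = -21167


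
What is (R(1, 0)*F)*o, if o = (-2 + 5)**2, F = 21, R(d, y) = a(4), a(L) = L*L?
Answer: 3024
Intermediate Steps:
a(L) = L**2
R(d, y) = 16 (R(d, y) = 4**2 = 16)
o = 9 (o = 3**2 = 9)
(R(1, 0)*F)*o = (16*21)*9 = 336*9 = 3024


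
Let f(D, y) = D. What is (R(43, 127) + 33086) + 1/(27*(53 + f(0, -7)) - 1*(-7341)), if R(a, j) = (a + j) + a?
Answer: 292098829/8772 ≈ 33299.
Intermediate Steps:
R(a, j) = j + 2*a
(R(43, 127) + 33086) + 1/(27*(53 + f(0, -7)) - 1*(-7341)) = ((127 + 2*43) + 33086) + 1/(27*(53 + 0) - 1*(-7341)) = ((127 + 86) + 33086) + 1/(27*53 + 7341) = (213 + 33086) + 1/(1431 + 7341) = 33299 + 1/8772 = 292098829/8772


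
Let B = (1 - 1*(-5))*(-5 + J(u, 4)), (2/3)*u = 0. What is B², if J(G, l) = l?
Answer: 36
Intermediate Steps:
u = 0 (u = (3/2)*0 = 0)
B = -6 (B = (1 - 1*(-5))*(-5 + 4) = (1 + 5)*(-1) = 6*(-1) = -6)
B² = (-6)² = 36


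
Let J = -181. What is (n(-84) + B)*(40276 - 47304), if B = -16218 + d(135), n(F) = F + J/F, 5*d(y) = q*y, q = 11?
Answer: 337403989/3 ≈ 1.1247e+8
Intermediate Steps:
d(y) = 11*y/5 (d(y) = (11*y)/5 = 11*y/5)
n(F) = F - 181/F
B = -15921 (B = -16218 + (11/5)*135 = -16218 + 297 = -15921)
(n(-84) + B)*(40276 - 47304) = ((-84 - 181/(-84)) - 15921)*(40276 - 47304) = ((-84 - 181*(-1/84)) - 15921)*(-7028) = ((-84 + 181/84) - 15921)*(-7028) = (-6875/84 - 15921)*(-7028) = -1344239/84*(-7028) = 337403989/3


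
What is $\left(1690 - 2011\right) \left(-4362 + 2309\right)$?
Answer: $659013$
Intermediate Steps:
$\left(1690 - 2011\right) \left(-4362 + 2309\right) = \left(-321\right) \left(-2053\right) = 659013$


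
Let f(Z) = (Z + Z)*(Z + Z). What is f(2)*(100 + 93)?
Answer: 3088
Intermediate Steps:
f(Z) = 4*Z**2 (f(Z) = (2*Z)*(2*Z) = 4*Z**2)
f(2)*(100 + 93) = (4*2**2)*(100 + 93) = (4*4)*193 = 16*193 = 3088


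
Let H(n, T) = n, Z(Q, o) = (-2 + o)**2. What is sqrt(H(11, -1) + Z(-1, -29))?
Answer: 18*sqrt(3) ≈ 31.177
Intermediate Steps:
sqrt(H(11, -1) + Z(-1, -29)) = sqrt(11 + (-2 - 29)**2) = sqrt(11 + (-31)**2) = sqrt(11 + 961) = sqrt(972) = 18*sqrt(3)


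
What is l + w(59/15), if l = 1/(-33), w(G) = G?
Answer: 644/165 ≈ 3.9030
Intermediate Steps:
l = -1/33 ≈ -0.030303
l + w(59/15) = -1/33 + 59/15 = 644/165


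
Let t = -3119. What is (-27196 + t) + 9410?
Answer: -20905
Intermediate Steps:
(-27196 + t) + 9410 = (-27196 - 3119) + 9410 = -30315 + 9410 = -20905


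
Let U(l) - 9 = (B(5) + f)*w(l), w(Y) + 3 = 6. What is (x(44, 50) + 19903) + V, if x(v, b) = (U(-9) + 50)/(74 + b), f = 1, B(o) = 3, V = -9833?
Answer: 1248751/124 ≈ 10071.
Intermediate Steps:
w(Y) = 3 (w(Y) = -3 + 6 = 3)
U(l) = 21 (U(l) = 9 + (3 + 1)*3 = 9 + 4*3 = 9 + 12 = 21)
x(v, b) = 71/(74 + b) (x(v, b) = (21 + 50)/(74 + b) = 71/(74 + b))
(x(44, 50) + 19903) + V = (71/(74 + 50) + 19903) - 9833 = (71/124 + 19903) - 9833 = 2468043/124 - 9833 = 1248751/124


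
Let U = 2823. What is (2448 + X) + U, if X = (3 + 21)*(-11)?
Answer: 5007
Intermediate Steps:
X = -264 (X = 24*(-11) = -264)
(2448 + X) + U = (2448 - 264) + 2823 = 2184 + 2823 = 5007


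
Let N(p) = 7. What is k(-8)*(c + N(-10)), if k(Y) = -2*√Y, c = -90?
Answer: 332*I*√2 ≈ 469.52*I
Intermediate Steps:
k(-8)*(c + N(-10)) = (-4*I*√2)*(-90 + 7) = -4*I*√2*(-83) = 332*I*√2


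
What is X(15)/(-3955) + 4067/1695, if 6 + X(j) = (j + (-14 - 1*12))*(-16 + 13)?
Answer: 28388/11865 ≈ 2.3926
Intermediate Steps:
X(j) = 72 - 3*j (X(j) = -6 + (j + (-14 - 1*12))*(-16 + 13) = -6 + (j + (-14 - 12))*(-3) = -6 + (j - 26)*(-3) = -6 + (-26 + j)*(-3) = -6 + (78 - 3*j) = 72 - 3*j)
X(15)/(-3955) + 4067/1695 = (72 - 3*15)/(-3955) + 4067/1695 = (72 - 45)*(-1/3955) + 4067*(1/1695) = 27*(-1/3955) + 4067/1695 = -27/3955 + 4067/1695 = 28388/11865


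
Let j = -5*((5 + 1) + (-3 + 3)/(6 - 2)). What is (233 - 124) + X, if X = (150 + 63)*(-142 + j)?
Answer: -36527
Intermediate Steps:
j = -30 (j = -5*(6 + 0/4) = -5*(6 + 0*(1/4)) = -5*(6 + 0) = -5*6 = -30)
X = -36636 (X = (150 + 63)*(-142 - 30) = 213*(-172) = -36636)
(233 - 124) + X = (233 - 124) - 36636 = 109 - 36636 = -36527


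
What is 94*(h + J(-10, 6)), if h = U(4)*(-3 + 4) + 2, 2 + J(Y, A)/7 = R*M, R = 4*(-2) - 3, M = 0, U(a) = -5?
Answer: -1598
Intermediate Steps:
R = -11 (R = -8 - 3 = -11)
J(Y, A) = -14 (J(Y, A) = -14 + 7*(-11*0) = -14 + 7*0 = -14 + 0 = -14)
h = -3 (h = -5*(-3 + 4) + 2 = -5*1 + 2 = -5 + 2 = -3)
94*(h + J(-10, 6)) = 94*(-3 - 14) = 94*(-17) = -1598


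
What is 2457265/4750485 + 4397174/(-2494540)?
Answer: -1475896329629/1185027485190 ≈ -1.2455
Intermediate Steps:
2457265/4750485 + 4397174/(-2494540) = 2457265*(1/4750485) + 4397174*(-1/2494540) = 491453/950097 - 2198587/1247270 = -1475896329629/1185027485190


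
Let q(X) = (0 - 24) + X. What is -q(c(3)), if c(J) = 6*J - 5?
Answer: 11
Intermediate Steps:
c(J) = -5 + 6*J
q(X) = -24 + X
-q(c(3)) = -(-24 + (-5 + 6*3)) = -(-24 + (-5 + 18)) = -(-24 + 13) = -1*(-11) = 11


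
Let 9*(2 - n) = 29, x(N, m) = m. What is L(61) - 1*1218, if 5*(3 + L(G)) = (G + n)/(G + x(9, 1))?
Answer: -1703026/1395 ≈ -1220.8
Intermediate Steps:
n = -11/9 (n = 2 - ⅑*29 = 2 - 29/9 = -11/9 ≈ -1.2222)
L(G) = -3 + (-11/9 + G)/(5*(1 + G)) (L(G) = -3 + ((G - 11/9)/(G + 1))/5 = -3 + ((-11/9 + G)/(1 + G))/5 = -3 + (-11/9 + G)/(5*(1 + G)))
L(61) - 1*1218 = 2*(-73 - 63*61)/(45*(1 + 61)) - 1*1218 = (2/45)*(-73 - 3843)/62 - 1218 = (2/45)*(1/62)*(-3916) - 1218 = -3916/1395 - 1218 = -1703026/1395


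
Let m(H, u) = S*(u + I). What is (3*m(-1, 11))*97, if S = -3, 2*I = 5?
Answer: -23571/2 ≈ -11786.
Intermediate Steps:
I = 5/2 (I = (½)*5 = 5/2 ≈ 2.5000)
m(H, u) = -15/2 - 3*u (m(H, u) = -3*(u + 5/2) = -3*(5/2 + u) = -15/2 - 3*u)
(3*m(-1, 11))*97 = (3*(-15/2 - 3*11))*97 = (3*(-15/2 - 33))*97 = (3*(-81/2))*97 = -243/2*97 = -23571/2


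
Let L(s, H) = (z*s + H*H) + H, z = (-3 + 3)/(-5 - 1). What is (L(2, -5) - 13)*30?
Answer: 210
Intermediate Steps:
z = 0 (z = 0/(-6) = 0*(-⅙) = 0)
L(s, H) = H + H² (L(s, H) = (0*s + H*H) + H = (0 + H²) + H = H² + H = H + H²)
(L(2, -5) - 13)*30 = (-5*(1 - 5) - 13)*30 = (-5*(-4) - 13)*30 = (20 - 13)*30 = 7*30 = 210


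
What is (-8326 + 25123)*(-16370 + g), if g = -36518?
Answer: -888359736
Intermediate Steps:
(-8326 + 25123)*(-16370 + g) = (-8326 + 25123)*(-16370 - 36518) = 16797*(-52888) = -888359736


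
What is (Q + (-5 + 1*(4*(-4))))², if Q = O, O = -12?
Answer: 1089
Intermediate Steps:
Q = -12
(Q + (-5 + 1*(4*(-4))))² = (-12 + (-5 + 1*(4*(-4))))² = (-12 + (-5 + 1*(-16)))² = (-12 + (-5 - 16))² = (-12 - 21)² = (-33)² = 1089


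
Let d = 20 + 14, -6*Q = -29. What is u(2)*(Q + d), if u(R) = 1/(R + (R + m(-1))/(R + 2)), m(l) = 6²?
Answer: 233/69 ≈ 3.3768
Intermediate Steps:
m(l) = 36
Q = 29/6 (Q = -⅙*(-29) = 29/6 ≈ 4.8333)
d = 34
u(R) = 1/(R + (36 + R)/(2 + R)) (u(R) = 1/(R + (R + 36)/(R + 2)) = 1/(R + (36 + R)/(2 + R)))
u(2)*(Q + d) = ((2 + 2)/(36 + 2² + 3*2))*(29/6 + 34) = (4/(36 + 4 + 6))*(233/6) = (4/46)*(233/6) = ((1/46)*4)*(233/6) = (2/23)*(233/6) = 233/69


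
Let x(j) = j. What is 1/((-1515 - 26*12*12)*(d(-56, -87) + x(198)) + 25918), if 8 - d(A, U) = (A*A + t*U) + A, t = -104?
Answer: 1/62723716 ≈ 1.5943e-8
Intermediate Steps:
d(A, U) = 8 - A - A² + 104*U (d(A, U) = 8 - ((A*A - 104*U) + A) = 8 - ((A² - 104*U) + A) = 8 - (A + A² - 104*U) = 8 + (-A - A² + 104*U) = 8 - A - A² + 104*U)
1/((-1515 - 26*12*12)*(d(-56, -87) + x(198)) + 25918) = 1/((-1515 - 26*12*12)*((8 - 1*(-56) - 1*(-56)² + 104*(-87)) + 198) + 25918) = 1/((-1515 - 312*12)*((8 + 56 - 1*3136 - 9048) + 198) + 25918) = 1/((-1515 - 3744)*((8 + 56 - 3136 - 9048) + 198) + 25918) = 1/(-5259*(-12120 + 198) + 25918) = 1/(-5259*(-11922) + 25918) = 1/(62697798 + 25918) = 1/62723716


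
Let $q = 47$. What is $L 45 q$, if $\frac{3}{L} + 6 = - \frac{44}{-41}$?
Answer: $- \frac{260145}{202} \approx -1287.8$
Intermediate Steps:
$L = - \frac{123}{202}$ ($L = \frac{3}{-6 - \frac{44}{-41}} = \frac{3}{-6 - - \frac{44}{41}} = \frac{3}{-6 + \frac{44}{41}} = \frac{3}{- \frac{202}{41}} = 3 \left(- \frac{41}{202}\right) = - \frac{123}{202} \approx -0.60891$)
$L 45 q = \left(- \frac{123}{202}\right) 45 \cdot 47 = \left(- \frac{5535}{202}\right) 47 = - \frac{260145}{202}$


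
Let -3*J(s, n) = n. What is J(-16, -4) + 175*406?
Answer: 213154/3 ≈ 71051.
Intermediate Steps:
J(s, n) = -n/3
J(-16, -4) + 175*406 = -⅓*(-4) + 175*406 = 4/3 + 71050 = 213154/3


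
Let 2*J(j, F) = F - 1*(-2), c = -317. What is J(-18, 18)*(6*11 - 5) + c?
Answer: 293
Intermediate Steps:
J(j, F) = 1 + F/2 (J(j, F) = (F - 1*(-2))/2 = (F + 2)/2 = (2 + F)/2 = 1 + F/2)
J(-18, 18)*(6*11 - 5) + c = (1 + (½)*18)*(6*11 - 5) - 317 = (1 + 9)*(66 - 5) - 317 = 10*61 - 317 = 610 - 317 = 293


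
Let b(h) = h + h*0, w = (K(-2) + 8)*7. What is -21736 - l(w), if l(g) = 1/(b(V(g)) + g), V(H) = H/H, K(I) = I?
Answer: -934649/43 ≈ -21736.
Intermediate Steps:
V(H) = 1
w = 42 (w = (-2 + 8)*7 = 6*7 = 42)
b(h) = h (b(h) = h + 0 = h)
l(g) = 1/(1 + g)
-21736 - l(w) = -21736 - 1/(1 + 42) = -21736 - 1/43 = -934649/43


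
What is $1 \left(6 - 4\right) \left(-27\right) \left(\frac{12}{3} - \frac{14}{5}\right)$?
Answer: $- \frac{324}{5} \approx -64.8$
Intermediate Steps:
$1 \left(6 - 4\right) \left(-27\right) \left(\frac{12}{3} - \frac{14}{5}\right) = 1 \cdot 2 \left(-27\right) \left(12 \cdot \frac{1}{3} - \frac{14}{5}\right) = 2 \left(-27\right) \left(4 - \frac{14}{5}\right) = \left(-54\right) \frac{6}{5} = - \frac{324}{5}$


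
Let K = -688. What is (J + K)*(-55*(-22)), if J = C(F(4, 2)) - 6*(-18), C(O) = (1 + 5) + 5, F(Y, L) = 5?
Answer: -688490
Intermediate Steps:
C(O) = 11 (C(O) = 6 + 5 = 11)
J = 119 (J = 11 - 6*(-18) = 11 + 108 = 119)
(J + K)*(-55*(-22)) = (119 - 688)*(-55*(-22)) = -569*1210 = -688490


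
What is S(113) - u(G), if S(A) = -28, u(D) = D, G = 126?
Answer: -154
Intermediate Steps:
S(113) - u(G) = -28 - 1*126 = -28 - 126 = -154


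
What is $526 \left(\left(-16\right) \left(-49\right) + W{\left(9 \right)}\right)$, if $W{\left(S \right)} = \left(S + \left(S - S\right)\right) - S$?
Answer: $412384$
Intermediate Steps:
$W{\left(S \right)} = 0$ ($W{\left(S \right)} = \left(S + 0\right) - S = S - S = 0$)
$526 \left(\left(-16\right) \left(-49\right) + W{\left(9 \right)}\right) = 526 \left(\left(-16\right) \left(-49\right) + 0\right) = 526 \left(784 + 0\right) = 526 \cdot 784 = 412384$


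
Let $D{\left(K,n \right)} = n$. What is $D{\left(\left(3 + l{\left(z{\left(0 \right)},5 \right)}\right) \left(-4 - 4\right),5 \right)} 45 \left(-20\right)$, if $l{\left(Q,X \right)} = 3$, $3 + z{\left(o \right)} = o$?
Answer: $-4500$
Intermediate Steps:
$z{\left(o \right)} = -3 + o$
$D{\left(\left(3 + l{\left(z{\left(0 \right)},5 \right)}\right) \left(-4 - 4\right),5 \right)} 45 \left(-20\right) = 5 \cdot 45 \left(-20\right) = 225 \left(-20\right) = -4500$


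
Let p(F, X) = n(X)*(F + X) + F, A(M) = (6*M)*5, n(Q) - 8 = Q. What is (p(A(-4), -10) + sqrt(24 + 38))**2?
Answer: (140 + sqrt(62))**2 ≈ 21867.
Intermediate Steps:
n(Q) = 8 + Q
A(M) = 30*M
p(F, X) = F + (8 + X)*(F + X) (p(F, X) = (8 + X)*(F + X) + F = F + (8 + X)*(F + X))
(p(A(-4), -10) + sqrt(24 + 38))**2 = ((30*(-4) + (30*(-4))*(8 - 10) - 10*(8 - 10)) + sqrt(24 + 38))**2 = ((-120 - 120*(-2) - 10*(-2)) + sqrt(62))**2 = ((-120 + 240 + 20) + sqrt(62))**2 = (140 + sqrt(62))**2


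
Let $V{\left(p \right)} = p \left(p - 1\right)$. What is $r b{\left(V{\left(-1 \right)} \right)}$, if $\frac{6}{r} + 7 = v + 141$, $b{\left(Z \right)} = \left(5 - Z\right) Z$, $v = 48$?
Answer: $\frac{18}{91} \approx 0.1978$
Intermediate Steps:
$V{\left(p \right)} = p \left(-1 + p\right)$
$b{\left(Z \right)} = Z \left(5 - Z\right)$
$r = \frac{3}{91}$ ($r = \frac{6}{-7 + \left(48 + 141\right)} = \frac{6}{-7 + 189} = \frac{6}{182} = 6 \cdot \frac{1}{182} = \frac{3}{91} \approx 0.032967$)
$r b{\left(V{\left(-1 \right)} \right)} = \frac{3 - (-1 - 1) \left(5 - - (-1 - 1)\right)}{91} = \frac{3 \left(-1\right) \left(-2\right) \left(5 - \left(-1\right) \left(-2\right)\right)}{91} = \frac{3 \cdot 2 \left(5 - 2\right)}{91} = \frac{3 \cdot 2 \cdot 3}{91} = \frac{3}{91} \cdot 6 = \frac{18}{91}$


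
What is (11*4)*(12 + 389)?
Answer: 17644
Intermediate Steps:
(11*4)*(12 + 389) = 44*401 = 17644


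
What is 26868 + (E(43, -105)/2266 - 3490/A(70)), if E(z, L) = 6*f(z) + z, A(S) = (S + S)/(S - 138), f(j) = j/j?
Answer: 453068915/15862 ≈ 28563.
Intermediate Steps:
f(j) = 1
A(S) = 2*S/(-138 + S) (A(S) = (2*S)/(-138 + S) = 2*S/(-138 + S))
E(z, L) = 6 + z (E(z, L) = 6*1 + z = 6 + z)
26868 + (E(43, -105)/2266 - 3490/A(70)) = 26868 + ((6 + 43)/2266 - 3490/(2*70/(-138 + 70))) = 26868 + (49*(1/2266) - 3490/(2*70/(-68))) = 26868 + (49/2266 - 3490/(2*70*(-1/68))) = 26868 + (49/2266 - 3490/(-35/17)) = 26868 + (49/2266 - 3490*(-17/35)) = 26868 + (49/2266 + 11866/7) = 26868 + 26888699/15862 = 453068915/15862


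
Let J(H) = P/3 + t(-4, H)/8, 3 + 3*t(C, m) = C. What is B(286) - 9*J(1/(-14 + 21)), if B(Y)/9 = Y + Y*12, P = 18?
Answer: 267285/8 ≈ 33411.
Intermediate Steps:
t(C, m) = -1 + C/3
J(H) = 137/24 (J(H) = 18/3 + (-1 + (⅓)*(-4))/8 = 18*(⅓) + (-1 - 4/3)*(⅛) = 6 - 7/3*⅛ = 6 - 7/24 = 137/24)
B(Y) = 117*Y (B(Y) = 9*(Y + Y*12) = 9*(Y + 12*Y) = 9*(13*Y) = 117*Y)
B(286) - 9*J(1/(-14 + 21)) = 117*286 - 9*137/24 = 33462 - 411/8 = 267285/8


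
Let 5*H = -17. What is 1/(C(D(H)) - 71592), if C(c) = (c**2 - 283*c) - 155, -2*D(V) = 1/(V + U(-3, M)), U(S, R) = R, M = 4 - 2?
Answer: -196/14082197 ≈ -1.3918e-5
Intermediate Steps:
H = -17/5 (H = (1/5)*(-17) = -17/5 ≈ -3.4000)
M = 2
D(V) = -1/(2*(2 + V)) (D(V) = -1/(2*(V + 2)) = -1/(2*(2 + V)))
C(c) = -155 + c**2 - 283*c
1/(C(D(H)) - 71592) = 1/((-155 + (-1/(4 + 2*(-17/5)))**2 - (-283)/(4 + 2*(-17/5))) - 71592) = 1/((-155 + (-1/(4 - 34/5))**2 - (-283)/(4 - 34/5)) - 71592) = 1/((-155 + (-1/(-14/5))**2 - (-283)/(-14/5)) - 71592) = 1/((-155 + (-1*(-5/14))**2 - (-283)*(-5)/14) - 71592) = 1/((-155 + (5/14)**2 - 283*5/14) - 71592) = 1/((-155 + 25/196 - 1415/14) - 71592) = 1/(-50165/196 - 71592) = 1/(-14082197/196) = -196/14082197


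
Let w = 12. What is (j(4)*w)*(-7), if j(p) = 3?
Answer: -252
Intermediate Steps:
(j(4)*w)*(-7) = (3*12)*(-7) = 36*(-7) = -252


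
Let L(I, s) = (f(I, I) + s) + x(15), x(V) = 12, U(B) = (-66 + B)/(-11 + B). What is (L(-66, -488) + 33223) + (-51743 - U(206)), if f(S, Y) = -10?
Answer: -741262/39 ≈ -19007.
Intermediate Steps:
U(B) = (-66 + B)/(-11 + B)
L(I, s) = 2 + s (L(I, s) = (-10 + s) + 12 = 2 + s)
(L(-66, -488) + 33223) + (-51743 - U(206)) = ((2 - 488) + 33223) + (-51743 - (-66 + 206)/(-11 + 206)) = (-486 + 33223) + (-51743 - 140/195) = 32737 + (-51743 - 140/195) = 32737 + (-51743 - 1*28/39) = 32737 + (-51743 - 28/39) = 32737 - 2018005/39 = -741262/39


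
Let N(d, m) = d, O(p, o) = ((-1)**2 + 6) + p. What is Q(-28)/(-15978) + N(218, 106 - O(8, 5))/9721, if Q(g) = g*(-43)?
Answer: -4110440/77661069 ≈ -0.052928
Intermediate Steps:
O(p, o) = 7 + p (O(p, o) = (1 + 6) + p = 7 + p)
Q(g) = -43*g
Q(-28)/(-15978) + N(218, 106 - O(8, 5))/9721 = -43*(-28)/(-15978) + 218/9721 = 1204*(-1/15978) + 218*(1/9721) = -602/7989 + 218/9721 = -4110440/77661069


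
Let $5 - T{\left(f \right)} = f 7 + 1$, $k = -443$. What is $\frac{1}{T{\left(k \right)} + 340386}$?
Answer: $\frac{1}{343491} \approx 2.9113 \cdot 10^{-6}$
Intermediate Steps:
$T{\left(f \right)} = 4 - 7 f$ ($T{\left(f \right)} = 5 - \left(f 7 + 1\right) = 5 - \left(7 f + 1\right) = 5 - \left(1 + 7 f\right) = 4 - 7 f$)
$\frac{1}{T{\left(k \right)} + 340386} = \frac{1}{\left(4 - -3101\right) + 340386} = \frac{1}{\left(4 + 3101\right) + 340386} = \frac{1}{3105 + 340386} = \frac{1}{343491}$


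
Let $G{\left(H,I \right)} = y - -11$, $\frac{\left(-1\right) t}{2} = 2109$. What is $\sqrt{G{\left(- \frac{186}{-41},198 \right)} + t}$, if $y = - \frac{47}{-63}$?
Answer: $\frac{i \sqrt{1854958}}{21} \approx 64.856 i$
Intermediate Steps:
$t = -4218$ ($t = \left(-2\right) 2109 = -4218$)
$y = \frac{47}{63}$ ($y = \left(-47\right) \left(- \frac{1}{63}\right) = \frac{47}{63} \approx 0.74603$)
$G{\left(H,I \right)} = \frac{740}{63}$ ($G{\left(H,I \right)} = \frac{47}{63} - -11 = \frac{47}{63} + 11 = \frac{740}{63}$)
$\sqrt{G{\left(- \frac{186}{-41},198 \right)} + t} = \sqrt{\frac{740}{63} - 4218} = \sqrt{- \frac{264994}{63}} = \frac{i \sqrt{1854958}}{21}$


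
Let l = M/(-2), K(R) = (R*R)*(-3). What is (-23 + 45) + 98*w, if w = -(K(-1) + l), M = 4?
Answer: 512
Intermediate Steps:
K(R) = -3*R**2 (K(R) = R**2*(-3) = -3*R**2)
l = -2 (l = 4/(-2) = 4*(-1/2) = -2)
w = 5 (w = -(-3*(-1)**2 - 2) = -(-3*1 - 2) = -(-3 - 2) = -1*(-5) = 5)
(-23 + 45) + 98*w = (-23 + 45) + 98*5 = 22 + 490 = 512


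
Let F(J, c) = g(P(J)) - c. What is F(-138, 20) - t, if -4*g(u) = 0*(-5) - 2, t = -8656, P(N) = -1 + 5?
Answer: 17273/2 ≈ 8636.5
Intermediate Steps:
P(N) = 4
g(u) = ½ (g(u) = -(0*(-5) - 2)/4 = -(0 - 2)/4 = -¼*(-2) = ½)
F(J, c) = ½ - c
F(-138, 20) - t = (½ - 1*20) - 1*(-8656) = (½ - 20) + 8656 = -39/2 + 8656 = 17273/2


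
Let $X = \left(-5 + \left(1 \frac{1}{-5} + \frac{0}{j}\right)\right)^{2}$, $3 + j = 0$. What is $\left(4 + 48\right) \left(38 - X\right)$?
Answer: $\frac{14248}{25} \approx 569.92$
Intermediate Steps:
$j = -3$ ($j = -3 + 0 = -3$)
$X = \frac{676}{25}$ ($X = \left(-5 + \left(1 \frac{1}{-5} + \frac{0}{-3}\right)\right)^{2} = \left(-5 + \left(1 \left(- \frac{1}{5}\right) + 0 \left(- \frac{1}{3}\right)\right)\right)^{2} = \left(-5 + \left(- \frac{1}{5} + 0\right)\right)^{2} = \left(-5 - \frac{1}{5}\right)^{2} = \left(- \frac{26}{5}\right)^{2} = \frac{676}{25} \approx 27.04$)
$\left(4 + 48\right) \left(38 - X\right) = \left(4 + 48\right) \left(38 - \frac{676}{25}\right) = 52 \left(38 - \frac{676}{25}\right) = 52 \cdot \frac{274}{25} = \frac{14248}{25}$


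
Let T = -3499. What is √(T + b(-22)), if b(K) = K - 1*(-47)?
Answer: 3*I*√386 ≈ 58.941*I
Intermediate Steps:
b(K) = 47 + K (b(K) = K + 47 = 47 + K)
√(T + b(-22)) = √(-3499 + (47 - 22)) = √(-3499 + 25) = √(-3474) = 3*I*√386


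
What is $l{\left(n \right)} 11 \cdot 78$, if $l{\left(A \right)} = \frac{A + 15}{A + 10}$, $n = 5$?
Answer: $1144$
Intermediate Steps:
$l{\left(A \right)} = \frac{15 + A}{10 + A}$
$l{\left(n \right)} 11 \cdot 78 = \frac{15 + 5}{10 + 5} \cdot 11 \cdot 78 = \frac{1}{15} \cdot 20 \cdot 11 \cdot 78 = \frac{4}{3} \cdot 11 \cdot 78 = \frac{44}{3} \cdot 78 = 1144$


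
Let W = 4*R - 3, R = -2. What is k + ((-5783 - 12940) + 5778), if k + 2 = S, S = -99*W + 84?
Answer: -11774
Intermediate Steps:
W = -11 (W = 4*(-2) - 3 = -8 - 3 = -11)
S = 1173 (S = -99*(-11) + 84 = 1089 + 84 = 1173)
k = 1171 (k = -2 + 1173 = 1171)
k + ((-5783 - 12940) + 5778) = 1171 + ((-5783 - 12940) + 5778) = 1171 + (-18723 + 5778) = 1171 - 12945 = -11774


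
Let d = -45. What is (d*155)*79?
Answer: -551025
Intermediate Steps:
(d*155)*79 = -45*155*79 = -6975*79 = -551025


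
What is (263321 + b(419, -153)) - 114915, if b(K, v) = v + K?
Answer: 148672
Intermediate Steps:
b(K, v) = K + v
(263321 + b(419, -153)) - 114915 = (263321 + (419 - 153)) - 114915 = (263321 + 266) - 114915 = 263587 - 114915 = 148672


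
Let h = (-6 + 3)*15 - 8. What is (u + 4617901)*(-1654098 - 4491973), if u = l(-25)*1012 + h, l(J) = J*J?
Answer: -32269011582708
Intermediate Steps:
l(J) = J²
h = -53 (h = -3*15 - 8 = -45 - 8 = -53)
u = 632447 (u = (-25)²*1012 - 53 = 625*1012 - 53 = 632500 - 53 = 632447)
(u + 4617901)*(-1654098 - 4491973) = (632447 + 4617901)*(-1654098 - 4491973) = 5250348*(-6146071) = -32269011582708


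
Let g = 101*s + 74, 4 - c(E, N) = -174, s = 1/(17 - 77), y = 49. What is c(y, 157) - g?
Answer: 6341/60 ≈ 105.68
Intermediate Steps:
s = -1/60 (s = 1/(-60) = -1/60 ≈ -0.016667)
c(E, N) = 178 (c(E, N) = 4 - 1*(-174) = 4 + 174 = 178)
g = 4339/60 (g = 101*(-1/60) + 74 = -101/60 + 74 = 4339/60 ≈ 72.317)
c(y, 157) - g = 178 - 1*4339/60 = 178 - 4339/60 = 6341/60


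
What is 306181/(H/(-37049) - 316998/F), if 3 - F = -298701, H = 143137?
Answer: -564734754278296/9083342225 ≈ -62173.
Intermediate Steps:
F = 298704 (F = 3 - 1*(-298701) = 3 + 298701 = 298704)
306181/(H/(-37049) - 316998/F) = 306181/(143137/(-37049) - 316998/298704) = 306181/(143137*(-1/37049) - 316998*1/298704) = 306181/(-143137/37049 - 52833/49784) = 306181/(-9083342225/1844447416) = 306181*(-1844447416/9083342225) = -564734754278296/9083342225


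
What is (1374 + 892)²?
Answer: 5134756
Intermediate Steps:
(1374 + 892)² = 2266² = 5134756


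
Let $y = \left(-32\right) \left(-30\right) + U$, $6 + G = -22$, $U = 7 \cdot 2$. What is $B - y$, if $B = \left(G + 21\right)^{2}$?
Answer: $-925$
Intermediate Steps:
$U = 14$
$G = -28$ ($G = -6 - 22 = -28$)
$y = 974$ ($y = \left(-32\right) \left(-30\right) + 14 = 960 + 14 = 974$)
$B = 49$ ($B = \left(-28 + 21\right)^{2} = \left(-7\right)^{2} = 49$)
$B - y = 49 - 974 = -925$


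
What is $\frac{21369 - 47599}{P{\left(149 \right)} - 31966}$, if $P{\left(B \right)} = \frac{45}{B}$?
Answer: $\frac{3908270}{4762889} \approx 0.82057$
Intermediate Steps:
$\frac{21369 - 47599}{P{\left(149 \right)} - 31966} = \frac{21369 - 47599}{\frac{45}{149} - 31966} = - \frac{26230}{45 \cdot \frac{1}{149} - 31966} = - \frac{26230}{\frac{45}{149} - 31966} = - \frac{26230}{- \frac{4762889}{149}} = \left(-26230\right) \left(- \frac{149}{4762889}\right) = \frac{3908270}{4762889}$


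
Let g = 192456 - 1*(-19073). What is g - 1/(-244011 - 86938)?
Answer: 70005311022/330949 ≈ 2.1153e+5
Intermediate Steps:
g = 211529 (g = 192456 + 19073 = 211529)
g - 1/(-244011 - 86938) = 211529 - 1/(-244011 - 86938) = 211529 - 1/(-330949) = 211529 - 1*(-1/330949) = 211529 + 1/330949 = 70005311022/330949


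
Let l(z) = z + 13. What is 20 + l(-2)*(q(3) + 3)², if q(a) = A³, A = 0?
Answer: 119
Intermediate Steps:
q(a) = 0 (q(a) = 0³ = 0)
l(z) = 13 + z
20 + l(-2)*(q(3) + 3)² = 20 + (13 - 2)*(0 + 3)² = 20 + 11*3² = 20 + 11*9 = 20 + 99 = 119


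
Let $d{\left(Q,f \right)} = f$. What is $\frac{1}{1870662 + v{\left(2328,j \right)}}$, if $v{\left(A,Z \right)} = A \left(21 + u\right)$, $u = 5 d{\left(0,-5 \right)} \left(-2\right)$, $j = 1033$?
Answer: $\frac{1}{2035950} \approx 4.9117 \cdot 10^{-7}$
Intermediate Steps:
$u = 50$ ($u = 5 \left(-5\right) \left(-2\right) = \left(-25\right) \left(-2\right) = 50$)
$v{\left(A,Z \right)} = 71 A$ ($v{\left(A,Z \right)} = A \left(21 + 50\right) = A 71 = 71 A$)
$\frac{1}{1870662 + v{\left(2328,j \right)}} = \frac{1}{1870662 + 71 \cdot 2328} = \frac{1}{1870662 + 165288} = \frac{1}{2035950}$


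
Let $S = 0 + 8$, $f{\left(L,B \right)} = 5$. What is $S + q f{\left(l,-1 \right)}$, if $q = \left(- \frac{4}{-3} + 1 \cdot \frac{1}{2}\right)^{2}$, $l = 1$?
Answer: $\frac{893}{36} \approx 24.806$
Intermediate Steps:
$q = \frac{121}{36}$ ($q = \left(\left(-4\right) \left(- \frac{1}{3}\right) + 1 \cdot \frac{1}{2}\right)^{2} = \left(\frac{4}{3} + \frac{1}{2}\right)^{2} = \left(\frac{11}{6}\right)^{2} = \frac{121}{36} \approx 3.3611$)
$S = 8$
$S + q f{\left(l,-1 \right)} = 8 + \frac{121}{36} \cdot 5 = 8 + \frac{605}{36} = \frac{893}{36}$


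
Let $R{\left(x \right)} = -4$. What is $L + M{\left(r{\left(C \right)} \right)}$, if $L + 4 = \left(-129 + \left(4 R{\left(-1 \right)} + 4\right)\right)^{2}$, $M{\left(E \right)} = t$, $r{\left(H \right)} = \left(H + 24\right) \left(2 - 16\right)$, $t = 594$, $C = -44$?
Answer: $20471$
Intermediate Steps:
$r{\left(H \right)} = -336 - 14 H$ ($r{\left(H \right)} = \left(24 + H\right) \left(-14\right) = -336 - 14 H$)
$M{\left(E \right)} = 594$
$L = 19877$ ($L = -4 + \left(-129 + \left(4 \left(-4\right) + 4\right)\right)^{2} = -4 + \left(-129 + \left(-16 + 4\right)\right)^{2} = -4 + \left(-129 - 12\right)^{2} = -4 + \left(-141\right)^{2} = -4 + 19881 = 19877$)
$L + M{\left(r{\left(C \right)} \right)} = 19877 + 594 = 20471$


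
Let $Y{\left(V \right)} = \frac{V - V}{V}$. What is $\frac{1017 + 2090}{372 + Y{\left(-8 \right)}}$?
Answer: $\frac{3107}{372} \approx 8.3521$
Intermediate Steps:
$Y{\left(V \right)} = 0$ ($Y{\left(V \right)} = \frac{0}{V} = 0$)
$\frac{1017 + 2090}{372 + Y{\left(-8 \right)}} = \frac{1017 + 2090}{372 + 0} = \frac{3107}{372}$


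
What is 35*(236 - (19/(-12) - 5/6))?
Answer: 100135/12 ≈ 8344.6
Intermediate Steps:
35*(236 - (19/(-12) - 5/6)) = 35*(236 - (19*(-1/12) - 5*1/6)) = 35*(236 - (-19/12 - 5/6)) = 35*(236 - 1*(-29/12)) = 35*(236 + 29/12) = 35*(2861/12) = 100135/12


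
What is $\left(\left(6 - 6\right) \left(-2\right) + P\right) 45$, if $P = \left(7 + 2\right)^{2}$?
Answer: $3645$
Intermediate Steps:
$P = 81$ ($P = 9^{2} = 81$)
$\left(\left(6 - 6\right) \left(-2\right) + P\right) 45 = \left(\left(6 - 6\right) \left(-2\right) + 81\right) 45 = \left(0 \left(-2\right) + 81\right) 45 = \left(0 + 81\right) 45 = 81 \cdot 45 = 3645$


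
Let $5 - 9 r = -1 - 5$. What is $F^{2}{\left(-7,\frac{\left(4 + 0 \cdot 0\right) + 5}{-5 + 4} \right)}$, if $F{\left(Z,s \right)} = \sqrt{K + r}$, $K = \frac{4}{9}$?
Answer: $\frac{5}{3} \approx 1.6667$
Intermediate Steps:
$r = \frac{11}{9}$ ($r = \frac{5}{9} - \frac{-1 - 5}{9} = \frac{5}{9} - - \frac{2}{3} = \frac{5}{9} + \frac{2}{3} = \frac{11}{9} \approx 1.2222$)
$K = \frac{4}{9}$ ($K = 4 \cdot \frac{1}{9} = \frac{4}{9} \approx 0.44444$)
$F{\left(Z,s \right)} = \frac{\sqrt{15}}{3}$ ($F{\left(Z,s \right)} = \sqrt{\frac{4}{9} + \frac{11}{9}} = \sqrt{\frac{5}{3}} = \frac{\sqrt{15}}{3}$)
$F^{2}{\left(-7,\frac{\left(4 + 0 \cdot 0\right) + 5}{-5 + 4} \right)} = \left(\frac{\sqrt{15}}{3}\right)^{2} = \frac{5}{3}$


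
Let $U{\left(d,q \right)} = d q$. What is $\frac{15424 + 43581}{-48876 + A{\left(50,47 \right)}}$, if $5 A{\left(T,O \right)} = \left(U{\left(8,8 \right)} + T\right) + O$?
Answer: $- \frac{295025}{244219} \approx -1.208$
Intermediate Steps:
$A{\left(T,O \right)} = \frac{64}{5} + \frac{O}{5} + \frac{T}{5}$ ($A{\left(T,O \right)} = \frac{\left(8 \cdot 8 + T\right) + O}{5} = \frac{\left(64 + T\right) + O}{5} = \frac{64 + O + T}{5} = \frac{64}{5} + \frac{O}{5} + \frac{T}{5}$)
$\frac{15424 + 43581}{-48876 + A{\left(50,47 \right)}} = \frac{15424 + 43581}{-48876 + \left(\frac{64}{5} + \frac{1}{5} \cdot 47 + \frac{1}{5} \cdot 50\right)} = \frac{59005}{-48876 + \left(\frac{64}{5} + \frac{47}{5} + 10\right)} = \frac{59005}{-48876 + \frac{161}{5}} = \frac{59005}{- \frac{244219}{5}} = 59005 \left(- \frac{5}{244219}\right) = - \frac{295025}{244219}$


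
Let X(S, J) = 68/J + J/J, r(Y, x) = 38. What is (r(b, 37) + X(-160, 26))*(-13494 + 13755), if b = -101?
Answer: 141201/13 ≈ 10862.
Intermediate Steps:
X(S, J) = 1 + 68/J (X(S, J) = 68/J + 1 = 1 + 68/J)
(r(b, 37) + X(-160, 26))*(-13494 + 13755) = (38 + (68 + 26)/26)*(-13494 + 13755) = (38 + (1/26)*94)*261 = (38 + 47/13)*261 = (541/13)*261 = 141201/13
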